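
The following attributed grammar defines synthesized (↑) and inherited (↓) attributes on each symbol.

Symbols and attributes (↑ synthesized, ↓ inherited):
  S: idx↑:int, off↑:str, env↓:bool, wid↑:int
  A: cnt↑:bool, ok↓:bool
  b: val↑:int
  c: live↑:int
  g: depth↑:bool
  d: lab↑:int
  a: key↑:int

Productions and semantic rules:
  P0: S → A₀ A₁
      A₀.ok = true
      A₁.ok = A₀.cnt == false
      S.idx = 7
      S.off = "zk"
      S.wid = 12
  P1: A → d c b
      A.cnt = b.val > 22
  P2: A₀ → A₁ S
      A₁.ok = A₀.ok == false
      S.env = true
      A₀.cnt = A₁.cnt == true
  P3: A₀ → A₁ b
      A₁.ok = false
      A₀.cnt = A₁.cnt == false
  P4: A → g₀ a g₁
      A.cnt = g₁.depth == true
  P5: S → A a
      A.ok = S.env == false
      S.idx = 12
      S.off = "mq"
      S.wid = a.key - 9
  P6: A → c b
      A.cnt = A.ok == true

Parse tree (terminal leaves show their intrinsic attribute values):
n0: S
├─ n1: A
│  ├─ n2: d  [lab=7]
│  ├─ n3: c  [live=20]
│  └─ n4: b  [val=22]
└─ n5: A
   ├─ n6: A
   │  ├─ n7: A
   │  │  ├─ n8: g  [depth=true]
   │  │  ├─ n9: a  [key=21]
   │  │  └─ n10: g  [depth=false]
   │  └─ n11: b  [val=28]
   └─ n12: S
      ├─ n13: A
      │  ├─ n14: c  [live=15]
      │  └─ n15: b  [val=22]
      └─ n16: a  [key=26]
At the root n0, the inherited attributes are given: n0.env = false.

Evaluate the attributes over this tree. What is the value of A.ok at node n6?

1. n0.env = false  [given at root]
2. n1.ok = true  [true]
3. n2.lab = 7  [terminal]
4. n3.live = 20  [terminal]
5. n4.val = 22  [terminal]
6. n1.cnt = false  [b.val > 22]
7. n5.ok = true  [A₀.cnt == false]
8. n6.ok = false  [A₀.ok == false]
9. n7.ok = false  [false]
10. n8.depth = true  [terminal]
11. n9.key = 21  [terminal]
12. n10.depth = false  [terminal]
13. n7.cnt = false  [g₁.depth == true]
14. n11.val = 28  [terminal]
15. n6.cnt = true  [A₁.cnt == false]
16. n12.env = true  [true]
17. n13.ok = false  [S.env == false]
18. n14.live = 15  [terminal]
19. n15.val = 22  [terminal]
20. n13.cnt = false  [A.ok == true]
21. n16.key = 26  [terminal]
22. n12.idx = 12  [12]
23. n12.off = "mq"  ["mq"]
24. n12.wid = 17  [a.key - 9]
25. n5.cnt = true  [A₁.cnt == true]
26. n0.idx = 7  [7]
27. n0.off = "zk"  ["zk"]
28. n0.wid = 12  [12]

false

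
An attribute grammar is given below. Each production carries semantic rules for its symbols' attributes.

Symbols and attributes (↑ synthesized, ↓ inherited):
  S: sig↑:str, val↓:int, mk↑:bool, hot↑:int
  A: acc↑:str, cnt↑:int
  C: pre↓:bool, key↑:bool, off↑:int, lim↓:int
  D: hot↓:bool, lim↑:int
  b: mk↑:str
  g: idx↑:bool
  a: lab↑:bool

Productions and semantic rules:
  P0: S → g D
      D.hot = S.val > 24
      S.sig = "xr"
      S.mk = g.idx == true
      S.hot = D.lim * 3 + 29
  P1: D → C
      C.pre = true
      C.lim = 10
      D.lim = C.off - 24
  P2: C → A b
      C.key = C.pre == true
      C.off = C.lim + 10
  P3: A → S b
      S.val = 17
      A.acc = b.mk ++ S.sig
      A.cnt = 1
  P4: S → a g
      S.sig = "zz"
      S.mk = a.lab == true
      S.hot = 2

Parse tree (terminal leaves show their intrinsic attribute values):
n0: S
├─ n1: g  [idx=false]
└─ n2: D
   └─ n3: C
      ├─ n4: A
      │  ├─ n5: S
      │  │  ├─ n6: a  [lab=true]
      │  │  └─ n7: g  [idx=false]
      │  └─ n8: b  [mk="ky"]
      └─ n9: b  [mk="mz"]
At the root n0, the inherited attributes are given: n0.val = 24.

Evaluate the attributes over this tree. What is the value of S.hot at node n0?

1. n0.val = 24  [given at root]
2. n1.idx = false  [terminal]
3. n2.hot = false  [S.val > 24]
4. n3.pre = true  [true]
5. n3.lim = 10  [10]
6. n5.val = 17  [17]
7. n6.lab = true  [terminal]
8. n7.idx = false  [terminal]
9. n5.sig = "zz"  ["zz"]
10. n5.mk = true  [a.lab == true]
11. n5.hot = 2  [2]
12. n8.mk = "ky"  [terminal]
13. n4.acc = "kyzz"  [b.mk ++ S.sig]
14. n4.cnt = 1  [1]
15. n9.mk = "mz"  [terminal]
16. n3.key = true  [C.pre == true]
17. n3.off = 20  [C.lim + 10]
18. n2.lim = -4  [C.off - 24]
19. n0.sig = "xr"  ["xr"]
20. n0.mk = false  [g.idx == true]
21. n0.hot = 17  [D.lim * 3 + 29]

17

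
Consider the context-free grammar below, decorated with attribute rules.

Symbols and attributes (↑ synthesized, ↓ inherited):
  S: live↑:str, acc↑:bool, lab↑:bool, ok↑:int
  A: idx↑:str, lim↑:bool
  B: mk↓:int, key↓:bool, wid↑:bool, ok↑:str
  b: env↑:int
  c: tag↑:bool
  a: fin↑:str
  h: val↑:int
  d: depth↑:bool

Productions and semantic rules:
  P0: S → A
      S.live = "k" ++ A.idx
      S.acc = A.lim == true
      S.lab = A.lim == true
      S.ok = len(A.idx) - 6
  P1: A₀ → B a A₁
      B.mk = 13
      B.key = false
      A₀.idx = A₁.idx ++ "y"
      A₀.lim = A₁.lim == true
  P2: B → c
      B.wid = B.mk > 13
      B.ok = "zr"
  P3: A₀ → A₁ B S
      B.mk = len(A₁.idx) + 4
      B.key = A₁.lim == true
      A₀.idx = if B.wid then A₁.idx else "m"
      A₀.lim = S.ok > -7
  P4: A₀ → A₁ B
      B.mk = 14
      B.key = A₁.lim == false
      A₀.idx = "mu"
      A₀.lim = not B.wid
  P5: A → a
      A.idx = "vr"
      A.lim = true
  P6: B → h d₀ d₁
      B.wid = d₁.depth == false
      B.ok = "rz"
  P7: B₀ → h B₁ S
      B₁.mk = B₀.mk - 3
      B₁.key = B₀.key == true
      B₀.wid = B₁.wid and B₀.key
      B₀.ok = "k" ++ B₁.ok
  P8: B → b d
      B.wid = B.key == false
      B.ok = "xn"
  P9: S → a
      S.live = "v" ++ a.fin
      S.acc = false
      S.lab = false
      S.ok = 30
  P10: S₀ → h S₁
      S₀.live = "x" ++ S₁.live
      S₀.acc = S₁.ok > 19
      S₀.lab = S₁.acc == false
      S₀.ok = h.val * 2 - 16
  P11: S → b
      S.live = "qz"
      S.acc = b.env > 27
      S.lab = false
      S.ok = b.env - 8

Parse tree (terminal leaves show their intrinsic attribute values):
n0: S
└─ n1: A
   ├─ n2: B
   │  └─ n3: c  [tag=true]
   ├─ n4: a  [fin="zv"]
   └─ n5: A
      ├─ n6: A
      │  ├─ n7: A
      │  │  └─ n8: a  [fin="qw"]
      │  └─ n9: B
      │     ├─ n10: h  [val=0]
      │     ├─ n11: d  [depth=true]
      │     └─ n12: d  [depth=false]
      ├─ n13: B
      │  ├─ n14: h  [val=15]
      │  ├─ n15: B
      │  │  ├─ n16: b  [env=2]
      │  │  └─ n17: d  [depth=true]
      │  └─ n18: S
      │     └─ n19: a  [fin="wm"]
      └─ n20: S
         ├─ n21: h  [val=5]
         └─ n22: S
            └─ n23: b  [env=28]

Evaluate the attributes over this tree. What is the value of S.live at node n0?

"kmy"

1. n2.mk = 13  [13]
2. n2.key = false  [false]
3. n3.tag = true  [terminal]
4. n2.wid = false  [B.mk > 13]
5. n2.ok = "zr"  ["zr"]
6. n4.fin = "zv"  [terminal]
7. n8.fin = "qw"  [terminal]
8. n7.idx = "vr"  ["vr"]
9. n7.lim = true  [true]
10. n9.mk = 14  [14]
11. n9.key = false  [A₁.lim == false]
12. n10.val = 0  [terminal]
13. n11.depth = true  [terminal]
14. n12.depth = false  [terminal]
15. n9.wid = true  [d₁.depth == false]
16. n9.ok = "rz"  ["rz"]
17. n6.idx = "mu"  ["mu"]
18. n6.lim = false  [not B.wid]
19. n13.mk = 6  [len(A₁.idx) + 4]
20. n13.key = false  [A₁.lim == true]
21. n14.val = 15  [terminal]
22. n15.mk = 3  [B₀.mk - 3]
23. n15.key = false  [B₀.key == true]
24. n16.env = 2  [terminal]
25. n17.depth = true  [terminal]
26. n15.wid = true  [B.key == false]
27. n15.ok = "xn"  ["xn"]
28. n19.fin = "wm"  [terminal]
29. n18.live = "vwm"  ["v" ++ a.fin]
30. n18.acc = false  [false]
31. n18.lab = false  [false]
32. n18.ok = 30  [30]
33. n13.wid = false  [B₁.wid and B₀.key]
34. n13.ok = "kxn"  ["k" ++ B₁.ok]
35. n21.val = 5  [terminal]
36. n23.env = 28  [terminal]
37. n22.live = "qz"  ["qz"]
38. n22.acc = true  [b.env > 27]
39. n22.lab = false  [false]
40. n22.ok = 20  [b.env - 8]
41. n20.live = "xqz"  ["x" ++ S₁.live]
42. n20.acc = true  [S₁.ok > 19]
43. n20.lab = false  [S₁.acc == false]
44. n20.ok = -6  [h.val * 2 - 16]
45. n5.idx = "m"  [if B.wid then A₁.idx else "m"]
46. n5.lim = true  [S.ok > -7]
47. n1.idx = "my"  [A₁.idx ++ "y"]
48. n1.lim = true  [A₁.lim == true]
49. n0.live = "kmy"  ["k" ++ A.idx]
50. n0.acc = true  [A.lim == true]
51. n0.lab = true  [A.lim == true]
52. n0.ok = -4  [len(A.idx) - 6]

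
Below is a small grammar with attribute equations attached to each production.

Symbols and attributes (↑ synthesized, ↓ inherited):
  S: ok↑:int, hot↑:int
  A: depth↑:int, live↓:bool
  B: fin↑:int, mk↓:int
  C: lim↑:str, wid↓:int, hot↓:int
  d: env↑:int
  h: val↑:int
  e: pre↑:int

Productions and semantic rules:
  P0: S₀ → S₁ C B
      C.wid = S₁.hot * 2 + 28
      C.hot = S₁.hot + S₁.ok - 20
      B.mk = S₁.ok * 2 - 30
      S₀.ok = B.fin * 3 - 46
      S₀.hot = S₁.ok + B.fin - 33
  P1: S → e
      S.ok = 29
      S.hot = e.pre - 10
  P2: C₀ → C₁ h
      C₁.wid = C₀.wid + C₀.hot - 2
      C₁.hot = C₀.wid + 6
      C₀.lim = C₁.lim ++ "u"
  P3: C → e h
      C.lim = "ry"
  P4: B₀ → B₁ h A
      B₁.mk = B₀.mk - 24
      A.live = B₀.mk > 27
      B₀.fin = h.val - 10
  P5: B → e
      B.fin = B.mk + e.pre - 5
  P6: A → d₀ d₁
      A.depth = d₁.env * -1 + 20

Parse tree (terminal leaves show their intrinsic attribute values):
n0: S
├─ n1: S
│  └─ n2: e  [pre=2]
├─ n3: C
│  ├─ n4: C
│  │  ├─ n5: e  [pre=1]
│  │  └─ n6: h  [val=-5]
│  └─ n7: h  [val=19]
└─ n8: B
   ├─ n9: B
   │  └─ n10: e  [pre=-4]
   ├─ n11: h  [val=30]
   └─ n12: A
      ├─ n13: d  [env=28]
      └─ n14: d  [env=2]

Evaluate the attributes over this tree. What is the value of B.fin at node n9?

-5

1. n2.pre = 2  [terminal]
2. n1.ok = 29  [29]
3. n1.hot = -8  [e.pre - 10]
4. n3.wid = 12  [S₁.hot * 2 + 28]
5. n3.hot = 1  [S₁.hot + S₁.ok - 20]
6. n4.wid = 11  [C₀.wid + C₀.hot - 2]
7. n4.hot = 18  [C₀.wid + 6]
8. n5.pre = 1  [terminal]
9. n6.val = -5  [terminal]
10. n4.lim = "ry"  ["ry"]
11. n7.val = 19  [terminal]
12. n3.lim = "ryu"  [C₁.lim ++ "u"]
13. n8.mk = 28  [S₁.ok * 2 - 30]
14. n9.mk = 4  [B₀.mk - 24]
15. n10.pre = -4  [terminal]
16. n9.fin = -5  [B.mk + e.pre - 5]
17. n11.val = 30  [terminal]
18. n12.live = true  [B₀.mk > 27]
19. n13.env = 28  [terminal]
20. n14.env = 2  [terminal]
21. n12.depth = 18  [d₁.env * -1 + 20]
22. n8.fin = 20  [h.val - 10]
23. n0.ok = 14  [B.fin * 3 - 46]
24. n0.hot = 16  [S₁.ok + B.fin - 33]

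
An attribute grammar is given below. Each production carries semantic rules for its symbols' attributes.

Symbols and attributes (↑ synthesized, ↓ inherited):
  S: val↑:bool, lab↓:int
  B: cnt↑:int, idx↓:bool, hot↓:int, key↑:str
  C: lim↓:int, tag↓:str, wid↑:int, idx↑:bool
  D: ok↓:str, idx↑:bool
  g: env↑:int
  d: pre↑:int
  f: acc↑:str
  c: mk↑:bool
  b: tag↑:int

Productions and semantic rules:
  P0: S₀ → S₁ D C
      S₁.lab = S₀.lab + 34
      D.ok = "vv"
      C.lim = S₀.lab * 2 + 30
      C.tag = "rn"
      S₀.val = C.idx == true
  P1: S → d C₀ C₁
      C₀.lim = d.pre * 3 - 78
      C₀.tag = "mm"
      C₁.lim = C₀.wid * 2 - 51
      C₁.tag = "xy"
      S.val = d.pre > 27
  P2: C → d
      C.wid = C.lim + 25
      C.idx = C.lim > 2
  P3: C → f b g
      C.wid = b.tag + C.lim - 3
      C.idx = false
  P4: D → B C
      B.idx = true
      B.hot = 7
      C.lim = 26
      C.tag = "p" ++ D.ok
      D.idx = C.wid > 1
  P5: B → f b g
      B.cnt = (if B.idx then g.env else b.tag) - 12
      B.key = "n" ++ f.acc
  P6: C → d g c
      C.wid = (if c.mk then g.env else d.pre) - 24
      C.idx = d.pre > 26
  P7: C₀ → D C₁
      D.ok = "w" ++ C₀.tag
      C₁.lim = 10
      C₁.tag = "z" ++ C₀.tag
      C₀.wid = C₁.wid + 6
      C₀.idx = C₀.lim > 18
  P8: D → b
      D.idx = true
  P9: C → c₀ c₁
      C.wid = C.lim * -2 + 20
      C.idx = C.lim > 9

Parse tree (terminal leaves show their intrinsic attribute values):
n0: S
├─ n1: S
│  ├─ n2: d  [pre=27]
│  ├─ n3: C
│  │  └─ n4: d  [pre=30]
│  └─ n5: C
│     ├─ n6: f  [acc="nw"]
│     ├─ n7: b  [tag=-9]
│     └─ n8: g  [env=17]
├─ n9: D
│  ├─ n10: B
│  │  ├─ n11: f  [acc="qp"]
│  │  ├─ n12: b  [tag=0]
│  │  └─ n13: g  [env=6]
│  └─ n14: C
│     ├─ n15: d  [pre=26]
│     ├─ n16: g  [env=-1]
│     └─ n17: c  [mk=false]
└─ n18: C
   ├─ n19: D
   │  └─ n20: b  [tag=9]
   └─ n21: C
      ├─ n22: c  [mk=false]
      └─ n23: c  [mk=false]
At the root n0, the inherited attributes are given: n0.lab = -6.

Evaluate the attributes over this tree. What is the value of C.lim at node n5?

5

1. n0.lab = -6  [given at root]
2. n1.lab = 28  [S₀.lab + 34]
3. n2.pre = 27  [terminal]
4. n3.lim = 3  [d.pre * 3 - 78]
5. n3.tag = "mm"  ["mm"]
6. n4.pre = 30  [terminal]
7. n3.wid = 28  [C.lim + 25]
8. n3.idx = true  [C.lim > 2]
9. n5.lim = 5  [C₀.wid * 2 - 51]
10. n5.tag = "xy"  ["xy"]
11. n6.acc = "nw"  [terminal]
12. n7.tag = -9  [terminal]
13. n8.env = 17  [terminal]
14. n5.wid = -7  [b.tag + C.lim - 3]
15. n5.idx = false  [false]
16. n1.val = false  [d.pre > 27]
17. n9.ok = "vv"  ["vv"]
18. n10.idx = true  [true]
19. n10.hot = 7  [7]
20. n11.acc = "qp"  [terminal]
21. n12.tag = 0  [terminal]
22. n13.env = 6  [terminal]
23. n10.cnt = -6  [(if B.idx then g.env else b.tag) - 12]
24. n10.key = "nqp"  ["n" ++ f.acc]
25. n14.lim = 26  [26]
26. n14.tag = "pvv"  ["p" ++ D.ok]
27. n15.pre = 26  [terminal]
28. n16.env = -1  [terminal]
29. n17.mk = false  [terminal]
30. n14.wid = 2  [(if c.mk then g.env else d.pre) - 24]
31. n14.idx = false  [d.pre > 26]
32. n9.idx = true  [C.wid > 1]
33. n18.lim = 18  [S₀.lab * 2 + 30]
34. n18.tag = "rn"  ["rn"]
35. n19.ok = "wrn"  ["w" ++ C₀.tag]
36. n20.tag = 9  [terminal]
37. n19.idx = true  [true]
38. n21.lim = 10  [10]
39. n21.tag = "zrn"  ["z" ++ C₀.tag]
40. n22.mk = false  [terminal]
41. n23.mk = false  [terminal]
42. n21.wid = 0  [C.lim * -2 + 20]
43. n21.idx = true  [C.lim > 9]
44. n18.wid = 6  [C₁.wid + 6]
45. n18.idx = false  [C₀.lim > 18]
46. n0.val = false  [C.idx == true]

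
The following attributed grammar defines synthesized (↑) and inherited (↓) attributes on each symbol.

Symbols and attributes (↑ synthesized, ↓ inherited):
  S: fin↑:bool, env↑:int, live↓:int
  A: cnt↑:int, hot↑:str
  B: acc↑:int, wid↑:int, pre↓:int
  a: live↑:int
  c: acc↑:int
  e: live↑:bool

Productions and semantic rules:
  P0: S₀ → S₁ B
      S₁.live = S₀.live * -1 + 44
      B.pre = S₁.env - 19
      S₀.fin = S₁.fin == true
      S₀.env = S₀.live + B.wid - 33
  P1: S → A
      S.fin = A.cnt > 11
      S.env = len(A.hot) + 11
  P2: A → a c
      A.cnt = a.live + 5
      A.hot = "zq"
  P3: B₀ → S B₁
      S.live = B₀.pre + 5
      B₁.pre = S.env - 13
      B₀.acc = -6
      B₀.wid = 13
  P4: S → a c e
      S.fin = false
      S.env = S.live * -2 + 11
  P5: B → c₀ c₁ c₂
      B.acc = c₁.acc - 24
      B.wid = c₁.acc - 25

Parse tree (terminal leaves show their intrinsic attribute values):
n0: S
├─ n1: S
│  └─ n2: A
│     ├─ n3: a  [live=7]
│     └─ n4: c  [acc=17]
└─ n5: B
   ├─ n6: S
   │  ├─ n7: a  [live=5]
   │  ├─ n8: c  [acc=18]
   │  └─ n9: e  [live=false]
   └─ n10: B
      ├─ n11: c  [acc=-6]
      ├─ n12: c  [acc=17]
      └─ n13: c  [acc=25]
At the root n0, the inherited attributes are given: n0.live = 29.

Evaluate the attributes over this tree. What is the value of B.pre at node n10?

1. n0.live = 29  [given at root]
2. n1.live = 15  [S₀.live * -1 + 44]
3. n3.live = 7  [terminal]
4. n4.acc = 17  [terminal]
5. n2.cnt = 12  [a.live + 5]
6. n2.hot = "zq"  ["zq"]
7. n1.fin = true  [A.cnt > 11]
8. n1.env = 13  [len(A.hot) + 11]
9. n5.pre = -6  [S₁.env - 19]
10. n6.live = -1  [B₀.pre + 5]
11. n7.live = 5  [terminal]
12. n8.acc = 18  [terminal]
13. n9.live = false  [terminal]
14. n6.fin = false  [false]
15. n6.env = 13  [S.live * -2 + 11]
16. n10.pre = 0  [S.env - 13]
17. n11.acc = -6  [terminal]
18. n12.acc = 17  [terminal]
19. n13.acc = 25  [terminal]
20. n10.acc = -7  [c₁.acc - 24]
21. n10.wid = -8  [c₁.acc - 25]
22. n5.acc = -6  [-6]
23. n5.wid = 13  [13]
24. n0.fin = true  [S₁.fin == true]
25. n0.env = 9  [S₀.live + B.wid - 33]

0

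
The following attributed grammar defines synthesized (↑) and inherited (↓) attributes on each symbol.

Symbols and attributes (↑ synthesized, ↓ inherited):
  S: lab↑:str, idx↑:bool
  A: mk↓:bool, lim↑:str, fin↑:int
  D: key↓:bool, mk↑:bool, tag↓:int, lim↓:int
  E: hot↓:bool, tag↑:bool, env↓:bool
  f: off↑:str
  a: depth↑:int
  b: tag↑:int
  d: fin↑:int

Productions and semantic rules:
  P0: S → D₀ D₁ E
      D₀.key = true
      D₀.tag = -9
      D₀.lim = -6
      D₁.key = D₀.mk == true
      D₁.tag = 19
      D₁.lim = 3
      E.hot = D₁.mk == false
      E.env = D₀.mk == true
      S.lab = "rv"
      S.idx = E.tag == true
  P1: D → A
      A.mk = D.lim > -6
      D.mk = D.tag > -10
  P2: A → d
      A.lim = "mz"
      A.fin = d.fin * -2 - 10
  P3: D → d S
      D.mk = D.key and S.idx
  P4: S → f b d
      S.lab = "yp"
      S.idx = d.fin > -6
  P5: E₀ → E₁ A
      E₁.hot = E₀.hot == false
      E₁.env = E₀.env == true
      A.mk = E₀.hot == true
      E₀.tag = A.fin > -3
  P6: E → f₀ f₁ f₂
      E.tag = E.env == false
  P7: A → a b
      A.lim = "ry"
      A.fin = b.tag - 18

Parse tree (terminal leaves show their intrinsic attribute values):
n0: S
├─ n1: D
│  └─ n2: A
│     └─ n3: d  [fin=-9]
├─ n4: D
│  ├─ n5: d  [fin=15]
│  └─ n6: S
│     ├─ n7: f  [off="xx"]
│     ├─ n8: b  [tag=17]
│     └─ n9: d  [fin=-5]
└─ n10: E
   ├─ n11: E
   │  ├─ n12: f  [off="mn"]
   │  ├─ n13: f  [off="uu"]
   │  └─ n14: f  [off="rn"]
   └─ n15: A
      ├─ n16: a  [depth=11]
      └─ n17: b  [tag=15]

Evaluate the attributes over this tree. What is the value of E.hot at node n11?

true

1. n1.key = true  [true]
2. n1.tag = -9  [-9]
3. n1.lim = -6  [-6]
4. n2.mk = false  [D.lim > -6]
5. n3.fin = -9  [terminal]
6. n2.lim = "mz"  ["mz"]
7. n2.fin = 8  [d.fin * -2 - 10]
8. n1.mk = true  [D.tag > -10]
9. n4.key = true  [D₀.mk == true]
10. n4.tag = 19  [19]
11. n4.lim = 3  [3]
12. n5.fin = 15  [terminal]
13. n7.off = "xx"  [terminal]
14. n8.tag = 17  [terminal]
15. n9.fin = -5  [terminal]
16. n6.lab = "yp"  ["yp"]
17. n6.idx = true  [d.fin > -6]
18. n4.mk = true  [D.key and S.idx]
19. n10.hot = false  [D₁.mk == false]
20. n10.env = true  [D₀.mk == true]
21. n11.hot = true  [E₀.hot == false]
22. n11.env = true  [E₀.env == true]
23. n12.off = "mn"  [terminal]
24. n13.off = "uu"  [terminal]
25. n14.off = "rn"  [terminal]
26. n11.tag = false  [E.env == false]
27. n15.mk = false  [E₀.hot == true]
28. n16.depth = 11  [terminal]
29. n17.tag = 15  [terminal]
30. n15.lim = "ry"  ["ry"]
31. n15.fin = -3  [b.tag - 18]
32. n10.tag = false  [A.fin > -3]
33. n0.lab = "rv"  ["rv"]
34. n0.idx = false  [E.tag == true]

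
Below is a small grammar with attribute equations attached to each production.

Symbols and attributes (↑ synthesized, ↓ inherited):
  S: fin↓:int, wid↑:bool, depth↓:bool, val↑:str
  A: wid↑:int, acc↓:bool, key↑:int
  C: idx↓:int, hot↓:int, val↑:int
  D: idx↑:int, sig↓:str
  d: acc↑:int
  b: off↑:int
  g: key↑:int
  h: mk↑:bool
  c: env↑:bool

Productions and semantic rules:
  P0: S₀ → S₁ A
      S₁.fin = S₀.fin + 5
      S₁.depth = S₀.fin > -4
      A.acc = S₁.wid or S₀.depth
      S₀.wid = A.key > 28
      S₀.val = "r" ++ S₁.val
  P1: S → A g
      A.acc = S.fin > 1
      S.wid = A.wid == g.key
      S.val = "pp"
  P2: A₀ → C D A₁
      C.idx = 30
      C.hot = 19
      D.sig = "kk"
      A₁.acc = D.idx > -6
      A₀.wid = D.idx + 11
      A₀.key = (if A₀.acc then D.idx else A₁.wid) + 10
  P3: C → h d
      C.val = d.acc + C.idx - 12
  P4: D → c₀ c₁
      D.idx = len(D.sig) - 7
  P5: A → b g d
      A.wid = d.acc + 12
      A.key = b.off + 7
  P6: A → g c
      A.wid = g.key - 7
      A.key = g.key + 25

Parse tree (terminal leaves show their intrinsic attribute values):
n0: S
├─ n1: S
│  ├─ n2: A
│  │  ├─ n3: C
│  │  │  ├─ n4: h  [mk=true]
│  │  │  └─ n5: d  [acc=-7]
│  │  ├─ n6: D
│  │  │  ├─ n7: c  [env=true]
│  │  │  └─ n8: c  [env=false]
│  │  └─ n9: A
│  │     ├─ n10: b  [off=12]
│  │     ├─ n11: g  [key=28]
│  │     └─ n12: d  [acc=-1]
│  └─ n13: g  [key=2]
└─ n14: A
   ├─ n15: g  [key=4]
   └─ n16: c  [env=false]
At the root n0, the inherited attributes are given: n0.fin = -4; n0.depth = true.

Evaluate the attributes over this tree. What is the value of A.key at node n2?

21

1. n0.fin = -4  [given at root]
2. n0.depth = true  [given at root]
3. n1.fin = 1  [S₀.fin + 5]
4. n1.depth = false  [S₀.fin > -4]
5. n2.acc = false  [S.fin > 1]
6. n3.idx = 30  [30]
7. n3.hot = 19  [19]
8. n4.mk = true  [terminal]
9. n5.acc = -7  [terminal]
10. n3.val = 11  [d.acc + C.idx - 12]
11. n6.sig = "kk"  ["kk"]
12. n7.env = true  [terminal]
13. n8.env = false  [terminal]
14. n6.idx = -5  [len(D.sig) - 7]
15. n9.acc = true  [D.idx > -6]
16. n10.off = 12  [terminal]
17. n11.key = 28  [terminal]
18. n12.acc = -1  [terminal]
19. n9.wid = 11  [d.acc + 12]
20. n9.key = 19  [b.off + 7]
21. n2.wid = 6  [D.idx + 11]
22. n2.key = 21  [(if A₀.acc then D.idx else A₁.wid) + 10]
23. n13.key = 2  [terminal]
24. n1.wid = false  [A.wid == g.key]
25. n1.val = "pp"  ["pp"]
26. n14.acc = true  [S₁.wid or S₀.depth]
27. n15.key = 4  [terminal]
28. n16.env = false  [terminal]
29. n14.wid = -3  [g.key - 7]
30. n14.key = 29  [g.key + 25]
31. n0.wid = true  [A.key > 28]
32. n0.val = "rpp"  ["r" ++ S₁.val]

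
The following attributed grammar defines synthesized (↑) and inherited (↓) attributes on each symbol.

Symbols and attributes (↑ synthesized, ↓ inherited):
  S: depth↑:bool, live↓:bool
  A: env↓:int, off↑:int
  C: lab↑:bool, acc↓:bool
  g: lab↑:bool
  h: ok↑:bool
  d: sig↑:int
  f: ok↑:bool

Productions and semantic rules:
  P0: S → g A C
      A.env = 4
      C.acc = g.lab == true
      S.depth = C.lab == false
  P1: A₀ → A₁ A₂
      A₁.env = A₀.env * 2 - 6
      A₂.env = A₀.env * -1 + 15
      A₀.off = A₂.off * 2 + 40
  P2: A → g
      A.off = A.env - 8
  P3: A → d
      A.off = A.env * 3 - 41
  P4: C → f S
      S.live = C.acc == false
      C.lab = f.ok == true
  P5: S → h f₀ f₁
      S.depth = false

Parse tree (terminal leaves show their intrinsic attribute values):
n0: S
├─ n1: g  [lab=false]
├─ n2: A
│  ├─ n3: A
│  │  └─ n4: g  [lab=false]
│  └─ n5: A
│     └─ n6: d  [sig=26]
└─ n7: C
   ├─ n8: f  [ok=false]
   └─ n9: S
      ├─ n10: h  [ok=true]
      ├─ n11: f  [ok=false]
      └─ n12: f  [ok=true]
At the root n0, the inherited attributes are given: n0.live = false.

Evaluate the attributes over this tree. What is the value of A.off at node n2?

1. n0.live = false  [given at root]
2. n1.lab = false  [terminal]
3. n2.env = 4  [4]
4. n3.env = 2  [A₀.env * 2 - 6]
5. n4.lab = false  [terminal]
6. n3.off = -6  [A.env - 8]
7. n5.env = 11  [A₀.env * -1 + 15]
8. n6.sig = 26  [terminal]
9. n5.off = -8  [A.env * 3 - 41]
10. n2.off = 24  [A₂.off * 2 + 40]
11. n7.acc = false  [g.lab == true]
12. n8.ok = false  [terminal]
13. n9.live = true  [C.acc == false]
14. n10.ok = true  [terminal]
15. n11.ok = false  [terminal]
16. n12.ok = true  [terminal]
17. n9.depth = false  [false]
18. n7.lab = false  [f.ok == true]
19. n0.depth = true  [C.lab == false]

24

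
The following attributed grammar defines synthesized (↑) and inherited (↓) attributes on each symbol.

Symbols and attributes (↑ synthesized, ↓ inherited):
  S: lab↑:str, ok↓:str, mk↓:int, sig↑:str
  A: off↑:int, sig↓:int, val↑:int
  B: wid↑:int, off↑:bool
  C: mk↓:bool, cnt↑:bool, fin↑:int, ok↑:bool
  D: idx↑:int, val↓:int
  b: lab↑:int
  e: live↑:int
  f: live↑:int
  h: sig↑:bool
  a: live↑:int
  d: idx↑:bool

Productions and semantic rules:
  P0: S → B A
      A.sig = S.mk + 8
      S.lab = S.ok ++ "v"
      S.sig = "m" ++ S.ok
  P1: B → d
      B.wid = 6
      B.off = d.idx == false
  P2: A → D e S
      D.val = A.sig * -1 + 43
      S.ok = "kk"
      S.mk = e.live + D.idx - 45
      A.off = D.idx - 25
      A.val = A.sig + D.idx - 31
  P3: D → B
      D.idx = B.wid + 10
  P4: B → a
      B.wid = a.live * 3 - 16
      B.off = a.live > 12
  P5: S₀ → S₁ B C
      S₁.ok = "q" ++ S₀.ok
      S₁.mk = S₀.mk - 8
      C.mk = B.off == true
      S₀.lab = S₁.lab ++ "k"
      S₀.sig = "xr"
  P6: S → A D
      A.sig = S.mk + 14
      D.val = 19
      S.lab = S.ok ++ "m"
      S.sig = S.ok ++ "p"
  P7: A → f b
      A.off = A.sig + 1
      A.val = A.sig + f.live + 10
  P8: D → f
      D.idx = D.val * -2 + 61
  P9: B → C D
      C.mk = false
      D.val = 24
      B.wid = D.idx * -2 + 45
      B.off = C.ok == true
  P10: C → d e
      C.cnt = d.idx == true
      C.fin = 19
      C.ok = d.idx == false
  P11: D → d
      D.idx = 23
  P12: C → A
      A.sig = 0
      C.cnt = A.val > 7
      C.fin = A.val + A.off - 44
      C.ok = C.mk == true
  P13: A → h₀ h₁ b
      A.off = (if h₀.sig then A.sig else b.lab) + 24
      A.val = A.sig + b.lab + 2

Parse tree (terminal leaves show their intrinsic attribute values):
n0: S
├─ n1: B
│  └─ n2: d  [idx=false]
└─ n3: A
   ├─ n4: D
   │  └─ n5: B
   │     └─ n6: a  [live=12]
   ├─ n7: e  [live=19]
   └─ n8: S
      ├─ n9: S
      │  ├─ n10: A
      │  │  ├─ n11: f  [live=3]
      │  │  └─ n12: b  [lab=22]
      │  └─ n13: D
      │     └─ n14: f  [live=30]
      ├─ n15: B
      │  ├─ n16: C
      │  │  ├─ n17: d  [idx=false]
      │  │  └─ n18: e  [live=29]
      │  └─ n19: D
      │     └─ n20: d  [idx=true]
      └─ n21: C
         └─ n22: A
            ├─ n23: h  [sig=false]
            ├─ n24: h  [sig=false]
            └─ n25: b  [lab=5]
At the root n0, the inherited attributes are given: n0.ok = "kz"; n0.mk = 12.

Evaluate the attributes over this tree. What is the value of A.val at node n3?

19

1. n0.ok = "kz"  [given at root]
2. n0.mk = 12  [given at root]
3. n2.idx = false  [terminal]
4. n1.wid = 6  [6]
5. n1.off = true  [d.idx == false]
6. n3.sig = 20  [S.mk + 8]
7. n4.val = 23  [A.sig * -1 + 43]
8. n6.live = 12  [terminal]
9. n5.wid = 20  [a.live * 3 - 16]
10. n5.off = false  [a.live > 12]
11. n4.idx = 30  [B.wid + 10]
12. n7.live = 19  [terminal]
13. n8.ok = "kk"  ["kk"]
14. n8.mk = 4  [e.live + D.idx - 45]
15. n9.ok = "qkk"  ["q" ++ S₀.ok]
16. n9.mk = -4  [S₀.mk - 8]
17. n10.sig = 10  [S.mk + 14]
18. n11.live = 3  [terminal]
19. n12.lab = 22  [terminal]
20. n10.off = 11  [A.sig + 1]
21. n10.val = 23  [A.sig + f.live + 10]
22. n13.val = 19  [19]
23. n14.live = 30  [terminal]
24. n13.idx = 23  [D.val * -2 + 61]
25. n9.lab = "qkkm"  [S.ok ++ "m"]
26. n9.sig = "qkkp"  [S.ok ++ "p"]
27. n16.mk = false  [false]
28. n17.idx = false  [terminal]
29. n18.live = 29  [terminal]
30. n16.cnt = false  [d.idx == true]
31. n16.fin = 19  [19]
32. n16.ok = true  [d.idx == false]
33. n19.val = 24  [24]
34. n20.idx = true  [terminal]
35. n19.idx = 23  [23]
36. n15.wid = -1  [D.idx * -2 + 45]
37. n15.off = true  [C.ok == true]
38. n21.mk = true  [B.off == true]
39. n22.sig = 0  [0]
40. n23.sig = false  [terminal]
41. n24.sig = false  [terminal]
42. n25.lab = 5  [terminal]
43. n22.off = 29  [(if h₀.sig then A.sig else b.lab) + 24]
44. n22.val = 7  [A.sig + b.lab + 2]
45. n21.cnt = false  [A.val > 7]
46. n21.fin = -8  [A.val + A.off - 44]
47. n21.ok = true  [C.mk == true]
48. n8.lab = "qkkmk"  [S₁.lab ++ "k"]
49. n8.sig = "xr"  ["xr"]
50. n3.off = 5  [D.idx - 25]
51. n3.val = 19  [A.sig + D.idx - 31]
52. n0.lab = "kzv"  [S.ok ++ "v"]
53. n0.sig = "mkz"  ["m" ++ S.ok]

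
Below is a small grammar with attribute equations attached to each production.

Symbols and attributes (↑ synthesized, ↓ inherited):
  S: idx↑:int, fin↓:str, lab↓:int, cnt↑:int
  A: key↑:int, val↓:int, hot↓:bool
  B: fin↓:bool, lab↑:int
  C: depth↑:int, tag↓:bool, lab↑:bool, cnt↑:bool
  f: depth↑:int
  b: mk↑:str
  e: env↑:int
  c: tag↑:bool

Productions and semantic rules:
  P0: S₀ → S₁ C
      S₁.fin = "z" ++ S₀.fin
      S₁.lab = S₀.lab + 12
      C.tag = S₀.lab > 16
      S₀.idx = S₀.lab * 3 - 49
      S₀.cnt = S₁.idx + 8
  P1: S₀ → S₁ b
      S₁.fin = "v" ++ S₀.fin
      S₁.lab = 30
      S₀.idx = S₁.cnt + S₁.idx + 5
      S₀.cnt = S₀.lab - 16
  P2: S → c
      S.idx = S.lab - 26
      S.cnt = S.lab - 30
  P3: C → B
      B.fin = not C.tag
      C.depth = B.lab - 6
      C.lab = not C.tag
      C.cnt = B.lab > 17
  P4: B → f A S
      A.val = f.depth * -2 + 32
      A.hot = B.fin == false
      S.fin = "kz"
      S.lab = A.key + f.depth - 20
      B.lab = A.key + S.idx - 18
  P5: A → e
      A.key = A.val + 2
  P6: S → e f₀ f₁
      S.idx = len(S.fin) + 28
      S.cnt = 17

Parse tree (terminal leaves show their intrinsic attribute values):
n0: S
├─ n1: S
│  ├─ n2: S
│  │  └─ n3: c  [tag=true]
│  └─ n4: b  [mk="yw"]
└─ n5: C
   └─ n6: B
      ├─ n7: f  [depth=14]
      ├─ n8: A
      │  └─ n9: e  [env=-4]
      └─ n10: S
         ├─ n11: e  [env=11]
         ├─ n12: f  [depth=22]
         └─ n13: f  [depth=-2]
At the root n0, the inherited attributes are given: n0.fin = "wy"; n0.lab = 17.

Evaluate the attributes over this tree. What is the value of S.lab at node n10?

0

1. n0.fin = "wy"  [given at root]
2. n0.lab = 17  [given at root]
3. n1.fin = "zwy"  ["z" ++ S₀.fin]
4. n1.lab = 29  [S₀.lab + 12]
5. n2.fin = "vzwy"  ["v" ++ S₀.fin]
6. n2.lab = 30  [30]
7. n3.tag = true  [terminal]
8. n2.idx = 4  [S.lab - 26]
9. n2.cnt = 0  [S.lab - 30]
10. n4.mk = "yw"  [terminal]
11. n1.idx = 9  [S₁.cnt + S₁.idx + 5]
12. n1.cnt = 13  [S₀.lab - 16]
13. n5.tag = true  [S₀.lab > 16]
14. n6.fin = false  [not C.tag]
15. n7.depth = 14  [terminal]
16. n8.val = 4  [f.depth * -2 + 32]
17. n8.hot = true  [B.fin == false]
18. n9.env = -4  [terminal]
19. n8.key = 6  [A.val + 2]
20. n10.fin = "kz"  ["kz"]
21. n10.lab = 0  [A.key + f.depth - 20]
22. n11.env = 11  [terminal]
23. n12.depth = 22  [terminal]
24. n13.depth = -2  [terminal]
25. n10.idx = 30  [len(S.fin) + 28]
26. n10.cnt = 17  [17]
27. n6.lab = 18  [A.key + S.idx - 18]
28. n5.depth = 12  [B.lab - 6]
29. n5.lab = false  [not C.tag]
30. n5.cnt = true  [B.lab > 17]
31. n0.idx = 2  [S₀.lab * 3 - 49]
32. n0.cnt = 17  [S₁.idx + 8]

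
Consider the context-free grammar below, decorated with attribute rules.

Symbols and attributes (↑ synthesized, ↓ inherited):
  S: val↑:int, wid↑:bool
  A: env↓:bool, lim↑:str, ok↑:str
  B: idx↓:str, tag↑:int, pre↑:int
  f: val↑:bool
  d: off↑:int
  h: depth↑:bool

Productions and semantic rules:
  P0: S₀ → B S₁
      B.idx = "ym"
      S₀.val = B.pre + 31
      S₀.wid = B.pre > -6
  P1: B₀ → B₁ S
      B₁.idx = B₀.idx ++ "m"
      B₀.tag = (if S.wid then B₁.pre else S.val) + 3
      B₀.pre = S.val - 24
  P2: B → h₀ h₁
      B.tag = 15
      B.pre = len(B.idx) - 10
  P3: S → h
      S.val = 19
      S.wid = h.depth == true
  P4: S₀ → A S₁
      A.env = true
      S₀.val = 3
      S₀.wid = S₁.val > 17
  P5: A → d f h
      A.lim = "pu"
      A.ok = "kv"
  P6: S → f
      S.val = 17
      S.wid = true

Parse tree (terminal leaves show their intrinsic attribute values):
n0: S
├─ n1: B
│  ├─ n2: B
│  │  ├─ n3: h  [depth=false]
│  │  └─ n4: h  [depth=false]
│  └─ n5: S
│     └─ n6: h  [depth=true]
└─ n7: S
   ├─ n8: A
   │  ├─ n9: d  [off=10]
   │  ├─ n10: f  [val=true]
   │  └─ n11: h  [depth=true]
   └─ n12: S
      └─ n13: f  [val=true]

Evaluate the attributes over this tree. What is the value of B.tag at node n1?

1. n1.idx = "ym"  ["ym"]
2. n2.idx = "ymm"  [B₀.idx ++ "m"]
3. n3.depth = false  [terminal]
4. n4.depth = false  [terminal]
5. n2.tag = 15  [15]
6. n2.pre = -7  [len(B.idx) - 10]
7. n6.depth = true  [terminal]
8. n5.val = 19  [19]
9. n5.wid = true  [h.depth == true]
10. n1.tag = -4  [(if S.wid then B₁.pre else S.val) + 3]
11. n1.pre = -5  [S.val - 24]
12. n8.env = true  [true]
13. n9.off = 10  [terminal]
14. n10.val = true  [terminal]
15. n11.depth = true  [terminal]
16. n8.lim = "pu"  ["pu"]
17. n8.ok = "kv"  ["kv"]
18. n13.val = true  [terminal]
19. n12.val = 17  [17]
20. n12.wid = true  [true]
21. n7.val = 3  [3]
22. n7.wid = false  [S₁.val > 17]
23. n0.val = 26  [B.pre + 31]
24. n0.wid = true  [B.pre > -6]

-4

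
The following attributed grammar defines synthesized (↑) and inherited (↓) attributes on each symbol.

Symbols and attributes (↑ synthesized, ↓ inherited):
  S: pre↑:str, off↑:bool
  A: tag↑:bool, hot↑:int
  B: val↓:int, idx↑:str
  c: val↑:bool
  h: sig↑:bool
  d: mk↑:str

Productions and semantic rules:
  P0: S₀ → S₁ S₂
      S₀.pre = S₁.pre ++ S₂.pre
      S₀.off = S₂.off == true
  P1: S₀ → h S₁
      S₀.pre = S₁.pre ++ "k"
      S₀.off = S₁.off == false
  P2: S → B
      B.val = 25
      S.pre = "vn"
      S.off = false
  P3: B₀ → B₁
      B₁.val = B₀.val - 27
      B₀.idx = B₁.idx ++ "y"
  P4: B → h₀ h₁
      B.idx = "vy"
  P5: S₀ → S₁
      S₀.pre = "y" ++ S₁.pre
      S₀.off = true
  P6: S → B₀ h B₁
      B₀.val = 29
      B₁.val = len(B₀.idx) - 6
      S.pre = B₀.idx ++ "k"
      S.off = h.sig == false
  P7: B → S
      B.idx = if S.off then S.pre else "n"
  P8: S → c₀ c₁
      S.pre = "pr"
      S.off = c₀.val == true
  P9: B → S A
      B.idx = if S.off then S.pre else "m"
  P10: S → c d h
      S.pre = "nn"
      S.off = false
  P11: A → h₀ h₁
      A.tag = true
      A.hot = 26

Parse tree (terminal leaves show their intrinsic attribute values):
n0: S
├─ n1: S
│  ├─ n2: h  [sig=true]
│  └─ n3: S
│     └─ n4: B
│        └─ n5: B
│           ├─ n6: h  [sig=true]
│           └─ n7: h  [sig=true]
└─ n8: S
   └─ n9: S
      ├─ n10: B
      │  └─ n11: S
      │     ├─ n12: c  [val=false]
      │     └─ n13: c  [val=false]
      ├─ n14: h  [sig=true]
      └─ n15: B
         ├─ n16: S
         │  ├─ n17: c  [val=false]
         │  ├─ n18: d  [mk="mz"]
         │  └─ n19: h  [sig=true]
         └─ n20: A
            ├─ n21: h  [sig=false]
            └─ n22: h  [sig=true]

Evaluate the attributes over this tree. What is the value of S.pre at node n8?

"ynk"

1. n2.sig = true  [terminal]
2. n4.val = 25  [25]
3. n5.val = -2  [B₀.val - 27]
4. n6.sig = true  [terminal]
5. n7.sig = true  [terminal]
6. n5.idx = "vy"  ["vy"]
7. n4.idx = "vyy"  [B₁.idx ++ "y"]
8. n3.pre = "vn"  ["vn"]
9. n3.off = false  [false]
10. n1.pre = "vnk"  [S₁.pre ++ "k"]
11. n1.off = true  [S₁.off == false]
12. n10.val = 29  [29]
13. n12.val = false  [terminal]
14. n13.val = false  [terminal]
15. n11.pre = "pr"  ["pr"]
16. n11.off = false  [c₀.val == true]
17. n10.idx = "n"  [if S.off then S.pre else "n"]
18. n14.sig = true  [terminal]
19. n15.val = -5  [len(B₀.idx) - 6]
20. n17.val = false  [terminal]
21. n18.mk = "mz"  [terminal]
22. n19.sig = true  [terminal]
23. n16.pre = "nn"  ["nn"]
24. n16.off = false  [false]
25. n21.sig = false  [terminal]
26. n22.sig = true  [terminal]
27. n20.tag = true  [true]
28. n20.hot = 26  [26]
29. n15.idx = "m"  [if S.off then S.pre else "m"]
30. n9.pre = "nk"  [B₀.idx ++ "k"]
31. n9.off = false  [h.sig == false]
32. n8.pre = "ynk"  ["y" ++ S₁.pre]
33. n8.off = true  [true]
34. n0.pre = "vnkynk"  [S₁.pre ++ S₂.pre]
35. n0.off = true  [S₂.off == true]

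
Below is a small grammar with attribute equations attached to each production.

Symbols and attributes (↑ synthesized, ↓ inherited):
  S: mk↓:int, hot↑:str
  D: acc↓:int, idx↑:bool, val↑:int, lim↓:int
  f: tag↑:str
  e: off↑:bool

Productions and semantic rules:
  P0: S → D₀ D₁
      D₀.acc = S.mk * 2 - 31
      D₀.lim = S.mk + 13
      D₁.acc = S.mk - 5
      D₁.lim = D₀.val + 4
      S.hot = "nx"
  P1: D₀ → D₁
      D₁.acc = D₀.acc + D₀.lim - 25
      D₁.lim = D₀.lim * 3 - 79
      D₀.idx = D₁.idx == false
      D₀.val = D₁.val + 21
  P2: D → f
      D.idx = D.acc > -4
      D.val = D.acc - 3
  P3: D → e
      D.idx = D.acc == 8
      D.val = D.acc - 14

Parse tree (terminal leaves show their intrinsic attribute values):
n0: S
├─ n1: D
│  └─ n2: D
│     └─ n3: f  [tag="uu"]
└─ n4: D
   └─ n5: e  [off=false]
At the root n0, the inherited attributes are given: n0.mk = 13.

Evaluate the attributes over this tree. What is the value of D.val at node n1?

14

1. n0.mk = 13  [given at root]
2. n1.acc = -5  [S.mk * 2 - 31]
3. n1.lim = 26  [S.mk + 13]
4. n2.acc = -4  [D₀.acc + D₀.lim - 25]
5. n2.lim = -1  [D₀.lim * 3 - 79]
6. n3.tag = "uu"  [terminal]
7. n2.idx = false  [D.acc > -4]
8. n2.val = -7  [D.acc - 3]
9. n1.idx = true  [D₁.idx == false]
10. n1.val = 14  [D₁.val + 21]
11. n4.acc = 8  [S.mk - 5]
12. n4.lim = 18  [D₀.val + 4]
13. n5.off = false  [terminal]
14. n4.idx = true  [D.acc == 8]
15. n4.val = -6  [D.acc - 14]
16. n0.hot = "nx"  ["nx"]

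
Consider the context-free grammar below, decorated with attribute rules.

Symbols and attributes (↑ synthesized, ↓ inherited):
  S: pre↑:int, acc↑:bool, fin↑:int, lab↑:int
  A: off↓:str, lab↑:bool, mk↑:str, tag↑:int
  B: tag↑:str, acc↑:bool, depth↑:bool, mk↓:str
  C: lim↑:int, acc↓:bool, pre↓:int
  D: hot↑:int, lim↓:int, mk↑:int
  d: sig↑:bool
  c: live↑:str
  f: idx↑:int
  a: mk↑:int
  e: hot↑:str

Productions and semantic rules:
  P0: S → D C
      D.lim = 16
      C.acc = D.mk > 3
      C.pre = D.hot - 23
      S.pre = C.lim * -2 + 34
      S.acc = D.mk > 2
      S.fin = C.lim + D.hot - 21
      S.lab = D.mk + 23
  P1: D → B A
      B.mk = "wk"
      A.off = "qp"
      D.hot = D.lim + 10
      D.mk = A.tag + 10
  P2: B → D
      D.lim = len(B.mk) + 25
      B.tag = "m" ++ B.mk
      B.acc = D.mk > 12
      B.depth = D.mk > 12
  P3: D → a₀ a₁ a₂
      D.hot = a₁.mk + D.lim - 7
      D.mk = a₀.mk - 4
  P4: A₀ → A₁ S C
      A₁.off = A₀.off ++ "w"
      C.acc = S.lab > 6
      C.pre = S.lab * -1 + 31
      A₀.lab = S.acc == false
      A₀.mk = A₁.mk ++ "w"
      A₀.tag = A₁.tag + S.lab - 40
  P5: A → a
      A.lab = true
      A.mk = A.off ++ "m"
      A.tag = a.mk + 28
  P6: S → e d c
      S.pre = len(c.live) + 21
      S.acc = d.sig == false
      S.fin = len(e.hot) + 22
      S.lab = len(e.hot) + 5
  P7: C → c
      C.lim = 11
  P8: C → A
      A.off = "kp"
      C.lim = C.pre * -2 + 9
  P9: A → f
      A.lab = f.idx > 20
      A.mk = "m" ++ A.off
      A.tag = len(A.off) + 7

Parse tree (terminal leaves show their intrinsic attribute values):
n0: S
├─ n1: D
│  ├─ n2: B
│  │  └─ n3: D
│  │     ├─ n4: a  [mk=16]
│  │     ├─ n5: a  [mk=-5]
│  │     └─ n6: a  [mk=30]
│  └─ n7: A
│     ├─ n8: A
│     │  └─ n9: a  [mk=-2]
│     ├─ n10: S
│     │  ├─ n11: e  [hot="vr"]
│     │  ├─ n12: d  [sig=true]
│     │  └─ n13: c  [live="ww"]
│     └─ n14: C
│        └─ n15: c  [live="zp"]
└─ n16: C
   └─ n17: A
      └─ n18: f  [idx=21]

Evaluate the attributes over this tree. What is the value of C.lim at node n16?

1. n1.lim = 16  [16]
2. n2.mk = "wk"  ["wk"]
3. n3.lim = 27  [len(B.mk) + 25]
4. n4.mk = 16  [terminal]
5. n5.mk = -5  [terminal]
6. n6.mk = 30  [terminal]
7. n3.hot = 15  [a₁.mk + D.lim - 7]
8. n3.mk = 12  [a₀.mk - 4]
9. n2.tag = "mwk"  ["m" ++ B.mk]
10. n2.acc = false  [D.mk > 12]
11. n2.depth = false  [D.mk > 12]
12. n7.off = "qp"  ["qp"]
13. n8.off = "qpw"  [A₀.off ++ "w"]
14. n9.mk = -2  [terminal]
15. n8.lab = true  [true]
16. n8.mk = "qpwm"  [A.off ++ "m"]
17. n8.tag = 26  [a.mk + 28]
18. n11.hot = "vr"  [terminal]
19. n12.sig = true  [terminal]
20. n13.live = "ww"  [terminal]
21. n10.pre = 23  [len(c.live) + 21]
22. n10.acc = false  [d.sig == false]
23. n10.fin = 24  [len(e.hot) + 22]
24. n10.lab = 7  [len(e.hot) + 5]
25. n14.acc = true  [S.lab > 6]
26. n14.pre = 24  [S.lab * -1 + 31]
27. n15.live = "zp"  [terminal]
28. n14.lim = 11  [11]
29. n7.lab = true  [S.acc == false]
30. n7.mk = "qpwmw"  [A₁.mk ++ "w"]
31. n7.tag = -7  [A₁.tag + S.lab - 40]
32. n1.hot = 26  [D.lim + 10]
33. n1.mk = 3  [A.tag + 10]
34. n16.acc = false  [D.mk > 3]
35. n16.pre = 3  [D.hot - 23]
36. n17.off = "kp"  ["kp"]
37. n18.idx = 21  [terminal]
38. n17.lab = true  [f.idx > 20]
39. n17.mk = "mkp"  ["m" ++ A.off]
40. n17.tag = 9  [len(A.off) + 7]
41. n16.lim = 3  [C.pre * -2 + 9]
42. n0.pre = 28  [C.lim * -2 + 34]
43. n0.acc = true  [D.mk > 2]
44. n0.fin = 8  [C.lim + D.hot - 21]
45. n0.lab = 26  [D.mk + 23]

3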